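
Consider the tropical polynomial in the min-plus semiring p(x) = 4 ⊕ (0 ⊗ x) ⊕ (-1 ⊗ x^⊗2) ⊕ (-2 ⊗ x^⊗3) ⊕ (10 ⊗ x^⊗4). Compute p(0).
p(0) = -2

A tropical monomial a ⊗ x^⊗i evaluates to a + i · x. Evaluating each term at x = 0:
  Term 0 contributes 4 + 0 · 0 = 4
  Term 1 contributes 0 + 1 · 0 = 0
  Term 2 contributes -1 + 2 · 0 = -1
  Term 3 contributes -2 + 3 · 0 = -2
  Term 4 contributes 10 + 4 · 0 = 10
p(0) = ⊕ of these = min[4, 0, -1, -2, 10] = -2.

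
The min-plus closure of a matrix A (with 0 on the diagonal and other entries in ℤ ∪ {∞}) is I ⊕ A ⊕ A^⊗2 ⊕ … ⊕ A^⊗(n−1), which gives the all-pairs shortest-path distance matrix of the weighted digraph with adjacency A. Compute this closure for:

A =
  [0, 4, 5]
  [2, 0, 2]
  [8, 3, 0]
Closure =
  [0, 4, 5]
  [2, 0, 2]
  [5, 3, 0]

This is the Floyd-Warshall all-pairs shortest-path computation. For each intermediate vertex k = 0, 1, …, 2, update dist[i][j] ← min(dist[i][j], dist[i][k] + dist[k][j]). The final matrix gives, for each (i, j), the minimum total weight of any directed path from i to j (possibly empty when i = j).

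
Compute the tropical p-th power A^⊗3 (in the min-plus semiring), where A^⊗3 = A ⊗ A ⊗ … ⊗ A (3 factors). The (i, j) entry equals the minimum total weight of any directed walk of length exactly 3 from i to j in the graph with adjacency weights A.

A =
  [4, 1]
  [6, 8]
A^⊗3 =
  [11, 8]
  [13, 11]

Each entry (A^⊗3)_ij equals the minimum over all length-3 walks i = v_0 → v_1 → … → v_3 = j of Σ_t A[v_t][v_{t+1}]. For example, for (i, j) = (0, 1) we minimise over 4 possible intermediate vertex sequences; the minimum is 8, attained along the walk 0 → 1 → 0 → 1.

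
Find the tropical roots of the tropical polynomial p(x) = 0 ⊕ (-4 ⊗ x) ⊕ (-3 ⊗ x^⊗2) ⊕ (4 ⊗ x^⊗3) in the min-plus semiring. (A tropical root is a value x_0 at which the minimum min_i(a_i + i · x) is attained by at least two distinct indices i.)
Roots: {-7, -1, 4}

Each tropical root is a break point of the lower envelope of the lines y = a_i + i · x (there are 4 lines, with slopes 0, 1, ..., 3). Only the lines that attain the minimum somewhere contribute to roots; other lines are dominated. Here the surviving (envelope) indices are i = 3, i = 2, i = 1, i = 0.
Intersections between consecutive envelope lines give the roots: for adjacent envelope indices i < j the intersection is x = (a_i − a_j) / (j − i). Reading off the sorted break points: {-7, -1, 4}.
Verification: at each break x_0, at least two indices attain the minimum of min_i(a_i + i · x_0).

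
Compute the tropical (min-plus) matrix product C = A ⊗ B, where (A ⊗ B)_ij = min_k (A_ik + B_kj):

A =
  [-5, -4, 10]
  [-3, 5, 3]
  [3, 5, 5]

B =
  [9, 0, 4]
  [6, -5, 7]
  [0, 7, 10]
A ⊗ B =
  [2, -9, -1]
  [3, -3, 1]
  [5, 0, 7]

Apply the min-plus product entry-by-entry:
  C[0][0] = min over k of (A[0][0] + B[0][0] = -5 + 9 = 4, A[0][1] + B[1][0] = -4 + 6 = 2, A[0][2] + B[2][0] = 10 + 0 = 10) = 2 (attained at k = 1)
  C[0][1] = min over k of (A[0][0] + B[0][1] = -5 + 0 = -5, A[0][1] + B[1][1] = -4 + -5 = -9, A[0][2] + B[2][1] = 10 + 7 = 17) = -9 (attained at k = 1)
  C[0][2] = min over k of (A[0][0] + B[0][2] = -5 + 4 = -1, A[0][1] + B[1][2] = -4 + 7 = 3, A[0][2] + B[2][2] = 10 + 10 = 20) = -1 (attained at k = 0)
  C[1][0] = min over k of (A[1][0] + B[0][0] = -3 + 9 = 6, A[1][1] + B[1][0] = 5 + 6 = 11, A[1][2] + B[2][0] = 3 + 0 = 3) = 3 (attained at k = 2)
  C[1][1] = min over k of (A[1][0] + B[0][1] = -3 + 0 = -3, A[1][1] + B[1][1] = 5 + -5 = 0, A[1][2] + B[2][1] = 3 + 7 = 10) = -3 (attained at k = 0)
  C[1][2] = min over k of (A[1][0] + B[0][2] = -3 + 4 = 1, A[1][1] + B[1][2] = 5 + 7 = 12, A[1][2] + B[2][2] = 3 + 10 = 13) = 1 (attained at k = 0)
  C[2][0] = min over k of (A[2][0] + B[0][0] = 3 + 9 = 12, A[2][1] + B[1][0] = 5 + 6 = 11, A[2][2] + B[2][0] = 5 + 0 = 5) = 5 (attained at k = 2)
  C[2][1] = min over k of (A[2][0] + B[0][1] = 3 + 0 = 3, A[2][1] + B[1][1] = 5 + -5 = 0, A[2][2] + B[2][1] = 5 + 7 = 12) = 0 (attained at k = 1)
  C[2][2] = min over k of (A[2][0] + B[0][2] = 3 + 4 = 7, A[2][1] + B[1][2] = 5 + 7 = 12, A[2][2] + B[2][2] = 5 + 10 = 15) = 7 (attained at k = 0)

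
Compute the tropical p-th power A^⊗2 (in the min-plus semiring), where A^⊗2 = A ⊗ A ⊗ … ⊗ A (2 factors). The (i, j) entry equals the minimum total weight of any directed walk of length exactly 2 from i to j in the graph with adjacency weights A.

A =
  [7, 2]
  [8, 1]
A^⊗2 =
  [10, 3]
  [9, 2]

Each entry (A^⊗2)_ij equals the minimum over all length-2 walks i = v_0 → v_1 → … → v_2 = j of Σ_t A[v_t][v_{t+1}]. For example, for (i, j) = (0, 1) we minimise over 2 possible intermediate vertex sequences; the minimum is 3, attained along the walk 0 → 1 → 1.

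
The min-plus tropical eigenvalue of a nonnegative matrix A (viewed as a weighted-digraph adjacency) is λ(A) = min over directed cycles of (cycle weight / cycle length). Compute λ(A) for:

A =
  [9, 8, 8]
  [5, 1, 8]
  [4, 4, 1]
λ(A) = 1

Enumerate directed cycles and compute their means (weight / length). Sample:
  cycle 0 → 0: weight = 9, length = 1, mean = 9/1 ≈ 9.000
  cycle 1 → 1: weight = 1, length = 1, mean = 1/1 ≈ 1.000
  cycle 2 → 2: weight = 1, length = 1, mean = 1/1 ≈ 1.000
  cycle 0 → 1 → 0: weight = 13, length = 2, mean = 13/2 ≈ 6.500
  cycle 0 → 2 → 0: weight = 12, length = 2, mean = 12/2 ≈ 6.000
  cycle 1 → 0 → 1: weight = 13, length = 2, mean = 13/2 ≈ 6.500
Minimum mean = 1.000, attained e.g. along the cycle 1 → 1 with weight 1 and length 1. So λ(A) = 1/1 = 1.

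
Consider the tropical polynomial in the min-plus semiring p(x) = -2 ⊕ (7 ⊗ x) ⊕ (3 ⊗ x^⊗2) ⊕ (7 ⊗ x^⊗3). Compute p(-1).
p(-1) = -2

A tropical monomial a ⊗ x^⊗i evaluates to a + i · x. Evaluating each term at x = -1:
  Term 0 contributes -2 + 0 · -1 = -2
  Term 1 contributes 7 + 1 · -1 = 6
  Term 2 contributes 3 + 2 · -1 = 1
  Term 3 contributes 7 + 3 · -1 = 4
p(-1) = ⊕ of these = min[-2, 6, 1, 4] = -2.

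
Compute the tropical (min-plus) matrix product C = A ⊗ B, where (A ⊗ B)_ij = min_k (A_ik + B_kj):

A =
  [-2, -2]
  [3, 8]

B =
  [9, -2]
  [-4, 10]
A ⊗ B =
  [-6, -4]
  [4, 1]

Apply the min-plus product entry-by-entry:
  C[0][0] = min over k of (A[0][0] + B[0][0] = -2 + 9 = 7, A[0][1] + B[1][0] = -2 + -4 = -6) = -6 (attained at k = 1)
  C[0][1] = min over k of (A[0][0] + B[0][1] = -2 + -2 = -4, A[0][1] + B[1][1] = -2 + 10 = 8) = -4 (attained at k = 0)
  C[1][0] = min over k of (A[1][0] + B[0][0] = 3 + 9 = 12, A[1][1] + B[1][0] = 8 + -4 = 4) = 4 (attained at k = 1)
  C[1][1] = min over k of (A[1][0] + B[0][1] = 3 + -2 = 1, A[1][1] + B[1][1] = 8 + 10 = 18) = 1 (attained at k = 0)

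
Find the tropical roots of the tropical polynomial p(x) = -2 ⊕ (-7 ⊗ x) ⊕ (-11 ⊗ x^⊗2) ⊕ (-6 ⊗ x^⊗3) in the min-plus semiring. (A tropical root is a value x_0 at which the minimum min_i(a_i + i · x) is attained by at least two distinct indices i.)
Roots: {-5, 4, 5}

Each tropical root is a break point of the lower envelope of the lines y = a_i + i · x (there are 4 lines, with slopes 0, 1, ..., 3). Only the lines that attain the minimum somewhere contribute to roots; other lines are dominated. Here the surviving (envelope) indices are i = 3, i = 2, i = 1, i = 0.
Intersections between consecutive envelope lines give the roots: for adjacent envelope indices i < j the intersection is x = (a_i − a_j) / (j − i). Reading off the sorted break points: {-5, 4, 5}.
Verification: at each break x_0, at least two indices attain the minimum of min_i(a_i + i · x_0).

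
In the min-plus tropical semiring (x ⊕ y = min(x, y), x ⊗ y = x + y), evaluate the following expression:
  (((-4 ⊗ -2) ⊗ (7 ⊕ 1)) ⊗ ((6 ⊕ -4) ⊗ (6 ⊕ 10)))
(((-4 ⊗ -2) ⊗ (7 ⊕ 1)) ⊗ ((6 ⊕ -4) ⊗ (6 ⊕ 10))) = -3

Expand innermost to outermost. Recall ⊕ takes the minimum of its arguments and ⊗ takes their sum. Working out the expression (((-4 ⊗ -2) ⊗ (7 ⊕ 1)) ⊗ ((6 ⊕ -4) ⊗ (6 ⊕ 10))) gives -3.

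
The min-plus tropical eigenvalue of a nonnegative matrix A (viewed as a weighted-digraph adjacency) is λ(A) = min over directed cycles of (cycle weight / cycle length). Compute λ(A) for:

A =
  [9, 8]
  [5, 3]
λ(A) = 3

Enumerate directed cycles and compute their means (weight / length). Sample:
  cycle 0 → 0: weight = 9, length = 1, mean = 9/1 ≈ 9.000
  cycle 1 → 1: weight = 3, length = 1, mean = 3/1 ≈ 3.000
  cycle 0 → 1 → 0: weight = 13, length = 2, mean = 13/2 ≈ 6.500
  cycle 1 → 0 → 1: weight = 13, length = 2, mean = 13/2 ≈ 6.500
Minimum mean = 3.000, attained e.g. along the cycle 1 → 1 with weight 3 and length 1. So λ(A) = 3/1 = 3.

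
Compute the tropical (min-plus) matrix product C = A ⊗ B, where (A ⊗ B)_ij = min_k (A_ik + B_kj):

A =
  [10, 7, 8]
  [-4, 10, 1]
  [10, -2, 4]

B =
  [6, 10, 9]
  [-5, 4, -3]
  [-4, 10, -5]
A ⊗ B =
  [2, 11, 3]
  [-3, 6, -4]
  [-7, 2, -5]

Apply the min-plus product entry-by-entry:
  C[0][0] = min over k of (A[0][0] + B[0][0] = 10 + 6 = 16, A[0][1] + B[1][0] = 7 + -5 = 2, A[0][2] + B[2][0] = 8 + -4 = 4) = 2 (attained at k = 1)
  C[0][1] = min over k of (A[0][0] + B[0][1] = 10 + 10 = 20, A[0][1] + B[1][1] = 7 + 4 = 11, A[0][2] + B[2][1] = 8 + 10 = 18) = 11 (attained at k = 1)
  C[0][2] = min over k of (A[0][0] + B[0][2] = 10 + 9 = 19, A[0][1] + B[1][2] = 7 + -3 = 4, A[0][2] + B[2][2] = 8 + -5 = 3) = 3 (attained at k = 2)
  C[1][0] = min over k of (A[1][0] + B[0][0] = -4 + 6 = 2, A[1][1] + B[1][0] = 10 + -5 = 5, A[1][2] + B[2][0] = 1 + -4 = -3) = -3 (attained at k = 2)
  C[1][1] = min over k of (A[1][0] + B[0][1] = -4 + 10 = 6, A[1][1] + B[1][1] = 10 + 4 = 14, A[1][2] + B[2][1] = 1 + 10 = 11) = 6 (attained at k = 0)
  C[1][2] = min over k of (A[1][0] + B[0][2] = -4 + 9 = 5, A[1][1] + B[1][2] = 10 + -3 = 7, A[1][2] + B[2][2] = 1 + -5 = -4) = -4 (attained at k = 2)
  C[2][0] = min over k of (A[2][0] + B[0][0] = 10 + 6 = 16, A[2][1] + B[1][0] = -2 + -5 = -7, A[2][2] + B[2][0] = 4 + -4 = 0) = -7 (attained at k = 1)
  C[2][1] = min over k of (A[2][0] + B[0][1] = 10 + 10 = 20, A[2][1] + B[1][1] = -2 + 4 = 2, A[2][2] + B[2][1] = 4 + 10 = 14) = 2 (attained at k = 1)
  C[2][2] = min over k of (A[2][0] + B[0][2] = 10 + 9 = 19, A[2][1] + B[1][2] = -2 + -3 = -5, A[2][2] + B[2][2] = 4 + -5 = -1) = -5 (attained at k = 1)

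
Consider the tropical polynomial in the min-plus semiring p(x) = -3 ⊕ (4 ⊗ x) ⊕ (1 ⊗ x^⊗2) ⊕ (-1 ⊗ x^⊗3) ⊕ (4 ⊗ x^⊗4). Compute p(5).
p(5) = -3

A tropical monomial a ⊗ x^⊗i evaluates to a + i · x. Evaluating each term at x = 5:
  Term 0 contributes -3 + 0 · 5 = -3
  Term 1 contributes 4 + 1 · 5 = 9
  Term 2 contributes 1 + 2 · 5 = 11
  Term 3 contributes -1 + 3 · 5 = 14
  Term 4 contributes 4 + 4 · 5 = 24
p(5) = ⊕ of these = min[-3, 9, 11, 14, 24] = -3.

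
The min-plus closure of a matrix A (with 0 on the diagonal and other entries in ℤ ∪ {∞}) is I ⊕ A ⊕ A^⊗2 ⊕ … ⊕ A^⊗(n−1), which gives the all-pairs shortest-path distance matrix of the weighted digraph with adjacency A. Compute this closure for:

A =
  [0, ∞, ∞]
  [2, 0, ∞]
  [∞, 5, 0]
Closure =
  [0, ∞, ∞]
  [2, 0, ∞]
  [7, 5, 0]

This is the Floyd-Warshall all-pairs shortest-path computation. For each intermediate vertex k = 0, 1, …, 2, update dist[i][j] ← min(dist[i][j], dist[i][k] + dist[k][j]). The final matrix gives, for each (i, j), the minimum total weight of any directed path from i to j (possibly empty when i = j).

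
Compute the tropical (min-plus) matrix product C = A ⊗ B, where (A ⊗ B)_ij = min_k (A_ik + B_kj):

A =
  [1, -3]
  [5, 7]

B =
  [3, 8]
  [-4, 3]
A ⊗ B =
  [-7, 0]
  [3, 10]

Apply the min-plus product entry-by-entry:
  C[0][0] = min over k of (A[0][0] + B[0][0] = 1 + 3 = 4, A[0][1] + B[1][0] = -3 + -4 = -7) = -7 (attained at k = 1)
  C[0][1] = min over k of (A[0][0] + B[0][1] = 1 + 8 = 9, A[0][1] + B[1][1] = -3 + 3 = 0) = 0 (attained at k = 1)
  C[1][0] = min over k of (A[1][0] + B[0][0] = 5 + 3 = 8, A[1][1] + B[1][0] = 7 + -4 = 3) = 3 (attained at k = 1)
  C[1][1] = min over k of (A[1][0] + B[0][1] = 5 + 8 = 13, A[1][1] + B[1][1] = 7 + 3 = 10) = 10 (attained at k = 1)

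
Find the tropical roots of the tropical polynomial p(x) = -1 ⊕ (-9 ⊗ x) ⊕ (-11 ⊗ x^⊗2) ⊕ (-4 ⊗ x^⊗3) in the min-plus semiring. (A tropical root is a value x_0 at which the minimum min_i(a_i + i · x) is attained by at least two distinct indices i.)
Roots: {-7, 2, 8}

Each tropical root is a break point of the lower envelope of the lines y = a_i + i · x (there are 4 lines, with slopes 0, 1, ..., 3). Only the lines that attain the minimum somewhere contribute to roots; other lines are dominated. Here the surviving (envelope) indices are i = 3, i = 2, i = 1, i = 0.
Intersections between consecutive envelope lines give the roots: for adjacent envelope indices i < j the intersection is x = (a_i − a_j) / (j − i). Reading off the sorted break points: {-7, 2, 8}.
Verification: at each break x_0, at least two indices attain the minimum of min_i(a_i + i · x_0).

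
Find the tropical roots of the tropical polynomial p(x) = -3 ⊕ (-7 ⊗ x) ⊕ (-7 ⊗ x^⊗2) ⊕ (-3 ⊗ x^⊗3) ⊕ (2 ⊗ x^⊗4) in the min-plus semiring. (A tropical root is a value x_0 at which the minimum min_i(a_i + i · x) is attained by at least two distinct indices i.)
Roots: {-5, -4, 0, 4}

Each tropical root is a break point of the lower envelope of the lines y = a_i + i · x (there are 5 lines, with slopes 0, 1, ..., 4). Only the lines that attain the minimum somewhere contribute to roots; other lines are dominated. Here the surviving (envelope) indices are i = 4, i = 3, i = 2, i = 1, i = 0.
Intersections between consecutive envelope lines give the roots: for adjacent envelope indices i < j the intersection is x = (a_i − a_j) / (j − i). Reading off the sorted break points: {-5, -4, 0, 4}.
Verification: at each break x_0, at least two indices attain the minimum of min_i(a_i + i · x_0).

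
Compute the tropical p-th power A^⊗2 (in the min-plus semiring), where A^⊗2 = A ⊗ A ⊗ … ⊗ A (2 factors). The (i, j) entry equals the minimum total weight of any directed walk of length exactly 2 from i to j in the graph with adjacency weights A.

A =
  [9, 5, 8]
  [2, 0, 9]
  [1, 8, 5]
A^⊗2 =
  [7, 5, 13]
  [2, 0, 9]
  [6, 6, 9]

Each entry (A^⊗2)_ij equals the minimum over all length-2 walks i = v_0 → v_1 → … → v_2 = j of Σ_t A[v_t][v_{t+1}]. For example, for (i, j) = (0, 2) we minimise over 3 possible intermediate vertex sequences; the minimum is 13, attained along the walk 0 → 2 → 2.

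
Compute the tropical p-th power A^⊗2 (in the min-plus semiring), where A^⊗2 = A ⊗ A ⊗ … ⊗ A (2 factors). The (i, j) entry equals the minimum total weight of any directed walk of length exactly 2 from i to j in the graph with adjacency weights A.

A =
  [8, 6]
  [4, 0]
A^⊗2 =
  [10, 6]
  [4, 0]

Each entry (A^⊗2)_ij equals the minimum over all length-2 walks i = v_0 → v_1 → … → v_2 = j of Σ_t A[v_t][v_{t+1}]. For example, for (i, j) = (0, 1) we minimise over 2 possible intermediate vertex sequences; the minimum is 6, attained along the walk 0 → 1 → 1.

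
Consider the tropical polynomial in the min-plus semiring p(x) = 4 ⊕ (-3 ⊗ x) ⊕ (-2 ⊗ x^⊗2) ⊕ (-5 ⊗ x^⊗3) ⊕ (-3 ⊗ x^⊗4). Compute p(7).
p(7) = 4

A tropical monomial a ⊗ x^⊗i evaluates to a + i · x. Evaluating each term at x = 7:
  Term 0 contributes 4 + 0 · 7 = 4
  Term 1 contributes -3 + 1 · 7 = 4
  Term 2 contributes -2 + 2 · 7 = 12
  Term 3 contributes -5 + 3 · 7 = 16
  Term 4 contributes -3 + 4 · 7 = 25
p(7) = ⊕ of these = min[4, 4, 12, 16, 25] = 4.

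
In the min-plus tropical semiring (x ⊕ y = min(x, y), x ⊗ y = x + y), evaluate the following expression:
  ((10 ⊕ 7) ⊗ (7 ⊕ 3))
((10 ⊕ 7) ⊗ (7 ⊕ 3)) = 10

Expand innermost to outermost. Recall ⊕ takes the minimum of its arguments and ⊗ takes their sum. Working out the expression ((10 ⊕ 7) ⊗ (7 ⊕ 3)) gives 10.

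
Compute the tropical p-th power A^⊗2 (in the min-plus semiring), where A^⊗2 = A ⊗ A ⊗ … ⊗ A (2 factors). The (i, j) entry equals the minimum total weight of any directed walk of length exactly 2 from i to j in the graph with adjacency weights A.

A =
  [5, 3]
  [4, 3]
A^⊗2 =
  [7, 6]
  [7, 6]

Each entry (A^⊗2)_ij equals the minimum over all length-2 walks i = v_0 → v_1 → … → v_2 = j of Σ_t A[v_t][v_{t+1}]. For example, for (i, j) = (0, 1) we minimise over 2 possible intermediate vertex sequences; the minimum is 6, attained along the walk 0 → 1 → 1.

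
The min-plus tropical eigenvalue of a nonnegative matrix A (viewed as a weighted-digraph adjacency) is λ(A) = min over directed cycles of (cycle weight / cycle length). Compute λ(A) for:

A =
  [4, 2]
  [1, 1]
λ(A) = 1

Enumerate directed cycles and compute their means (weight / length). Sample:
  cycle 0 → 0: weight = 4, length = 1, mean = 4/1 ≈ 4.000
  cycle 1 → 1: weight = 1, length = 1, mean = 1/1 ≈ 1.000
  cycle 0 → 1 → 0: weight = 3, length = 2, mean = 3/2 ≈ 1.500
  cycle 1 → 0 → 1: weight = 3, length = 2, mean = 3/2 ≈ 1.500
Minimum mean = 1.000, attained e.g. along the cycle 1 → 1 with weight 1 and length 1. So λ(A) = 1/1 = 1.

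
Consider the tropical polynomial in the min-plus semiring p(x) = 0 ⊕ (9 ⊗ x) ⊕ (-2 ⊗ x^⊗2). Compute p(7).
p(7) = 0

A tropical monomial a ⊗ x^⊗i evaluates to a + i · x. Evaluating each term at x = 7:
  Term 0 contributes 0 + 0 · 7 = 0
  Term 1 contributes 9 + 1 · 7 = 16
  Term 2 contributes -2 + 2 · 7 = 12
p(7) = ⊕ of these = min[0, 16, 12] = 0.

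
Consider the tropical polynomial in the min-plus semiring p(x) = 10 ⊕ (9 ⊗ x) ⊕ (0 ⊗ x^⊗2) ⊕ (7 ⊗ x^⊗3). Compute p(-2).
p(-2) = -4

A tropical monomial a ⊗ x^⊗i evaluates to a + i · x. Evaluating each term at x = -2:
  Term 0 contributes 10 + 0 · -2 = 10
  Term 1 contributes 9 + 1 · -2 = 7
  Term 2 contributes 0 + 2 · -2 = -4
  Term 3 contributes 7 + 3 · -2 = 1
p(-2) = ⊕ of these = min[10, 7, -4, 1] = -4.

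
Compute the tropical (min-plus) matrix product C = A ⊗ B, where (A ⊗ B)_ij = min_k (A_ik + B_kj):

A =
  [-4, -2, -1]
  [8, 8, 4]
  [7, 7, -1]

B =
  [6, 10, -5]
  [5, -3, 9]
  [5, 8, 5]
A ⊗ B =
  [2, -5, -9]
  [9, 5, 3]
  [4, 4, 2]

Apply the min-plus product entry-by-entry:
  C[0][0] = min over k of (A[0][0] + B[0][0] = -4 + 6 = 2, A[0][1] + B[1][0] = -2 + 5 = 3, A[0][2] + B[2][0] = -1 + 5 = 4) = 2 (attained at k = 0)
  C[0][1] = min over k of (A[0][0] + B[0][1] = -4 + 10 = 6, A[0][1] + B[1][1] = -2 + -3 = -5, A[0][2] + B[2][1] = -1 + 8 = 7) = -5 (attained at k = 1)
  C[0][2] = min over k of (A[0][0] + B[0][2] = -4 + -5 = -9, A[0][1] + B[1][2] = -2 + 9 = 7, A[0][2] + B[2][2] = -1 + 5 = 4) = -9 (attained at k = 0)
  C[1][0] = min over k of (A[1][0] + B[0][0] = 8 + 6 = 14, A[1][1] + B[1][0] = 8 + 5 = 13, A[1][2] + B[2][0] = 4 + 5 = 9) = 9 (attained at k = 2)
  C[1][1] = min over k of (A[1][0] + B[0][1] = 8 + 10 = 18, A[1][1] + B[1][1] = 8 + -3 = 5, A[1][2] + B[2][1] = 4 + 8 = 12) = 5 (attained at k = 1)
  C[1][2] = min over k of (A[1][0] + B[0][2] = 8 + -5 = 3, A[1][1] + B[1][2] = 8 + 9 = 17, A[1][2] + B[2][2] = 4 + 5 = 9) = 3 (attained at k = 0)
  C[2][0] = min over k of (A[2][0] + B[0][0] = 7 + 6 = 13, A[2][1] + B[1][0] = 7 + 5 = 12, A[2][2] + B[2][0] = -1 + 5 = 4) = 4 (attained at k = 2)
  C[2][1] = min over k of (A[2][0] + B[0][1] = 7 + 10 = 17, A[2][1] + B[1][1] = 7 + -3 = 4, A[2][2] + B[2][1] = -1 + 8 = 7) = 4 (attained at k = 1)
  C[2][2] = min over k of (A[2][0] + B[0][2] = 7 + -5 = 2, A[2][1] + B[1][2] = 7 + 9 = 16, A[2][2] + B[2][2] = -1 + 5 = 4) = 2 (attained at k = 0)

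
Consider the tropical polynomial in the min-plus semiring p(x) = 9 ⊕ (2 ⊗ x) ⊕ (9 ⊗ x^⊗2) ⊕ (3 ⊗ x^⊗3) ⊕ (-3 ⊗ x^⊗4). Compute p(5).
p(5) = 7

A tropical monomial a ⊗ x^⊗i evaluates to a + i · x. Evaluating each term at x = 5:
  Term 0 contributes 9 + 0 · 5 = 9
  Term 1 contributes 2 + 1 · 5 = 7
  Term 2 contributes 9 + 2 · 5 = 19
  Term 3 contributes 3 + 3 · 5 = 18
  Term 4 contributes -3 + 4 · 5 = 17
p(5) = ⊕ of these = min[9, 7, 19, 18, 17] = 7.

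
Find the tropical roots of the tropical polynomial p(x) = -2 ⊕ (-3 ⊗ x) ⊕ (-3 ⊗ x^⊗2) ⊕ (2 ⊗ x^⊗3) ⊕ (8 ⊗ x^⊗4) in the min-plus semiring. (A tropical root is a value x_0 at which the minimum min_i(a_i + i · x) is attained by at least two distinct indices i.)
Roots: {-6, -5, 0, 1}

Each tropical root is a break point of the lower envelope of the lines y = a_i + i · x (there are 5 lines, with slopes 0, 1, ..., 4). Only the lines that attain the minimum somewhere contribute to roots; other lines are dominated. Here the surviving (envelope) indices are i = 4, i = 3, i = 2, i = 1, i = 0.
Intersections between consecutive envelope lines give the roots: for adjacent envelope indices i < j the intersection is x = (a_i − a_j) / (j − i). Reading off the sorted break points: {-6, -5, 0, 1}.
Verification: at each break x_0, at least two indices attain the minimum of min_i(a_i + i · x_0).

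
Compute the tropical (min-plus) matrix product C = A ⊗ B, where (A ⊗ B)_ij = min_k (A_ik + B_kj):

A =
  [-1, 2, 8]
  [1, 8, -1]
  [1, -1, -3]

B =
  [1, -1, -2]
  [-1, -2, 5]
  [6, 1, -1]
A ⊗ B =
  [0, -2, -3]
  [2, 0, -2]
  [-2, -3, -4]

Apply the min-plus product entry-by-entry:
  C[0][0] = min over k of (A[0][0] + B[0][0] = -1 + 1 = 0, A[0][1] + B[1][0] = 2 + -1 = 1, A[0][2] + B[2][0] = 8 + 6 = 14) = 0 (attained at k = 0)
  C[0][1] = min over k of (A[0][0] + B[0][1] = -1 + -1 = -2, A[0][1] + B[1][1] = 2 + -2 = 0, A[0][2] + B[2][1] = 8 + 1 = 9) = -2 (attained at k = 0)
  C[0][2] = min over k of (A[0][0] + B[0][2] = -1 + -2 = -3, A[0][1] + B[1][2] = 2 + 5 = 7, A[0][2] + B[2][2] = 8 + -1 = 7) = -3 (attained at k = 0)
  C[1][0] = min over k of (A[1][0] + B[0][0] = 1 + 1 = 2, A[1][1] + B[1][0] = 8 + -1 = 7, A[1][2] + B[2][0] = -1 + 6 = 5) = 2 (attained at k = 0)
  C[1][1] = min over k of (A[1][0] + B[0][1] = 1 + -1 = 0, A[1][1] + B[1][1] = 8 + -2 = 6, A[1][2] + B[2][1] = -1 + 1 = 0) = 0 (attained at k = 0)
  C[1][2] = min over k of (A[1][0] + B[0][2] = 1 + -2 = -1, A[1][1] + B[1][2] = 8 + 5 = 13, A[1][2] + B[2][2] = -1 + -1 = -2) = -2 (attained at k = 2)
  C[2][0] = min over k of (A[2][0] + B[0][0] = 1 + 1 = 2, A[2][1] + B[1][0] = -1 + -1 = -2, A[2][2] + B[2][0] = -3 + 6 = 3) = -2 (attained at k = 1)
  C[2][1] = min over k of (A[2][0] + B[0][1] = 1 + -1 = 0, A[2][1] + B[1][1] = -1 + -2 = -3, A[2][2] + B[2][1] = -3 + 1 = -2) = -3 (attained at k = 1)
  C[2][2] = min over k of (A[2][0] + B[0][2] = 1 + -2 = -1, A[2][1] + B[1][2] = -1 + 5 = 4, A[2][2] + B[2][2] = -3 + -1 = -4) = -4 (attained at k = 2)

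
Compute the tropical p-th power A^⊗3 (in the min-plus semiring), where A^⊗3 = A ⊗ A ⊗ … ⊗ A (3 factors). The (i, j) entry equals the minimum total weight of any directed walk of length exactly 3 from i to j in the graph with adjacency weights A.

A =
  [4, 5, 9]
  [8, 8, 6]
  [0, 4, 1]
A^⊗3 =
  [10, 13, 11]
  [7, 11, 8]
  [2, 6, 3]

Each entry (A^⊗3)_ij equals the minimum over all length-3 walks i = v_0 → v_1 → … → v_3 = j of Σ_t A[v_t][v_{t+1}]. For example, for (i, j) = (0, 2) we minimise over 9 possible intermediate vertex sequences; the minimum is 11, attained along the walk 0 → 2 → 2 → 2.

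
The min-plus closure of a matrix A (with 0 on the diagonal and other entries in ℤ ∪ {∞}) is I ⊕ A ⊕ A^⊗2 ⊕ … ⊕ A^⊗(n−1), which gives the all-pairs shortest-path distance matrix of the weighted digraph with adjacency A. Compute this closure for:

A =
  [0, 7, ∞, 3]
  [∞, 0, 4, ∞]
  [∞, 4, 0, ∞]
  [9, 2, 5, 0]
Closure =
  [0, 5, 8, 3]
  [∞, 0, 4, ∞]
  [∞, 4, 0, ∞]
  [9, 2, 5, 0]

This is the Floyd-Warshall all-pairs shortest-path computation. For each intermediate vertex k = 0, 1, …, 3, update dist[i][j] ← min(dist[i][j], dist[i][k] + dist[k][j]). The final matrix gives, for each (i, j), the minimum total weight of any directed path from i to j (possibly empty when i = j).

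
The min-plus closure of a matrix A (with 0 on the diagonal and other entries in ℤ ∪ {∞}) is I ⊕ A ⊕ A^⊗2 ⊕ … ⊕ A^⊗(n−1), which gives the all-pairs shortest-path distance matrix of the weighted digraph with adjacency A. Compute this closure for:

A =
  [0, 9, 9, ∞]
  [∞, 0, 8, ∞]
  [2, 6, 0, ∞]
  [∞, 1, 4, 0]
Closure =
  [0, 9, 9, ∞]
  [10, 0, 8, ∞]
  [2, 6, 0, ∞]
  [6, 1, 4, 0]

This is the Floyd-Warshall all-pairs shortest-path computation. For each intermediate vertex k = 0, 1, …, 3, update dist[i][j] ← min(dist[i][j], dist[i][k] + dist[k][j]). The final matrix gives, for each (i, j), the minimum total weight of any directed path from i to j (possibly empty when i = j).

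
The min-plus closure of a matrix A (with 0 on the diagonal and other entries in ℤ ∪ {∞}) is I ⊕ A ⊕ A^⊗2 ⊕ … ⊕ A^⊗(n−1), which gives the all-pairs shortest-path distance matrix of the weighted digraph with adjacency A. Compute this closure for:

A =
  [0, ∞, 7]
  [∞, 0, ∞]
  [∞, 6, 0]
Closure =
  [0, 13, 7]
  [∞, 0, ∞]
  [∞, 6, 0]

This is the Floyd-Warshall all-pairs shortest-path computation. For each intermediate vertex k = 0, 1, …, 2, update dist[i][j] ← min(dist[i][j], dist[i][k] + dist[k][j]). The final matrix gives, for each (i, j), the minimum total weight of any directed path from i to j (possibly empty when i = j).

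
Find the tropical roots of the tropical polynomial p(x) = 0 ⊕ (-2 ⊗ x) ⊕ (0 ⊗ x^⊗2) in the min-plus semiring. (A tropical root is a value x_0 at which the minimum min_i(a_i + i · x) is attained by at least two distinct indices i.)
Roots: {-2, 2}

Each tropical root is a break point of the lower envelope of the lines y = a_i + i · x (there are 3 lines, with slopes 0, 1, ..., 2). Only the lines that attain the minimum somewhere contribute to roots; other lines are dominated. Here the surviving (envelope) indices are i = 2, i = 1, i = 0.
Intersections between consecutive envelope lines give the roots: for adjacent envelope indices i < j the intersection is x = (a_i − a_j) / (j − i). Reading off the sorted break points: {-2, 2}.
Verification: at each break x_0, at least two indices attain the minimum of min_i(a_i + i · x_0).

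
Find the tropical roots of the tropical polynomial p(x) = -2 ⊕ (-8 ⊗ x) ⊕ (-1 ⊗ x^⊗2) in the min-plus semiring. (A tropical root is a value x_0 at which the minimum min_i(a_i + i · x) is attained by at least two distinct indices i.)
Roots: {-7, 6}

Each tropical root is a break point of the lower envelope of the lines y = a_i + i · x (there are 3 lines, with slopes 0, 1, ..., 2). Only the lines that attain the minimum somewhere contribute to roots; other lines are dominated. Here the surviving (envelope) indices are i = 2, i = 1, i = 0.
Intersections between consecutive envelope lines give the roots: for adjacent envelope indices i < j the intersection is x = (a_i − a_j) / (j − i). Reading off the sorted break points: {-7, 6}.
Verification: at each break x_0, at least two indices attain the minimum of min_i(a_i + i · x_0).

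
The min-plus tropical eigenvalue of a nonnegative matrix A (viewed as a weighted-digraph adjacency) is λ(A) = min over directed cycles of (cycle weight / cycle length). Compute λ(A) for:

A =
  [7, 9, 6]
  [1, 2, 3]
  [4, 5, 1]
λ(A) = 1

Enumerate directed cycles and compute their means (weight / length). Sample:
  cycle 0 → 0: weight = 7, length = 1, mean = 7/1 ≈ 7.000
  cycle 1 → 1: weight = 2, length = 1, mean = 2/1 ≈ 2.000
  cycle 2 → 2: weight = 1, length = 1, mean = 1/1 ≈ 1.000
  cycle 0 → 1 → 0: weight = 10, length = 2, mean = 10/2 ≈ 5.000
  cycle 0 → 2 → 0: weight = 10, length = 2, mean = 10/2 ≈ 5.000
  cycle 1 → 0 → 1: weight = 10, length = 2, mean = 10/2 ≈ 5.000
Minimum mean = 1.000, attained e.g. along the cycle 2 → 2 with weight 1 and length 1. So λ(A) = 1/1 = 1.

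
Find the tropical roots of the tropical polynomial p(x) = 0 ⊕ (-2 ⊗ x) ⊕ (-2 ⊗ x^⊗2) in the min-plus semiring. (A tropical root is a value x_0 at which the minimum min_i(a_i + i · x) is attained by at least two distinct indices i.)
Roots: {0, 2}

Each tropical root is a break point of the lower envelope of the lines y = a_i + i · x (there are 3 lines, with slopes 0, 1, ..., 2). Only the lines that attain the minimum somewhere contribute to roots; other lines are dominated. Here the surviving (envelope) indices are i = 2, i = 1, i = 0.
Intersections between consecutive envelope lines give the roots: for adjacent envelope indices i < j the intersection is x = (a_i − a_j) / (j − i). Reading off the sorted break points: {0, 2}.
Verification: at each break x_0, at least two indices attain the minimum of min_i(a_i + i · x_0).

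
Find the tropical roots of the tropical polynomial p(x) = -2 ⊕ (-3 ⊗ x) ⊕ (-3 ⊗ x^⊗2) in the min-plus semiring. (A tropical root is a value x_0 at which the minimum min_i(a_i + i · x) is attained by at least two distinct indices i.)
Roots: {0, 1}

Each tropical root is a break point of the lower envelope of the lines y = a_i + i · x (there are 3 lines, with slopes 0, 1, ..., 2). Only the lines that attain the minimum somewhere contribute to roots; other lines are dominated. Here the surviving (envelope) indices are i = 2, i = 1, i = 0.
Intersections between consecutive envelope lines give the roots: for adjacent envelope indices i < j the intersection is x = (a_i − a_j) / (j − i). Reading off the sorted break points: {0, 1}.
Verification: at each break x_0, at least two indices attain the minimum of min_i(a_i + i · x_0).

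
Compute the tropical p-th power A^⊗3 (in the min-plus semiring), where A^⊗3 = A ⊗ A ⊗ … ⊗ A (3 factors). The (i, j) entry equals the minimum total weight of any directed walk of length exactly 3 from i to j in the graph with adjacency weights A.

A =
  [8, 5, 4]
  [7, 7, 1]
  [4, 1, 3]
A^⊗3 =
  [10, 7, 6]
  [8, 5, 3]
  [6, 3, 5]

Each entry (A^⊗3)_ij equals the minimum over all length-3 walks i = v_0 → v_1 → … → v_3 = j of Σ_t A[v_t][v_{t+1}]. For example, for (i, j) = (0, 2) we minimise over 9 possible intermediate vertex sequences; the minimum is 6, attained along the walk 0 → 2 → 1 → 2.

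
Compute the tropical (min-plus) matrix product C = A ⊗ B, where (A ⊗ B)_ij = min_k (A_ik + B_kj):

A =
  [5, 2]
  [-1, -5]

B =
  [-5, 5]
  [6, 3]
A ⊗ B =
  [0, 5]
  [-6, -2]

Apply the min-plus product entry-by-entry:
  C[0][0] = min over k of (A[0][0] + B[0][0] = 5 + -5 = 0, A[0][1] + B[1][0] = 2 + 6 = 8) = 0 (attained at k = 0)
  C[0][1] = min over k of (A[0][0] + B[0][1] = 5 + 5 = 10, A[0][1] + B[1][1] = 2 + 3 = 5) = 5 (attained at k = 1)
  C[1][0] = min over k of (A[1][0] + B[0][0] = -1 + -5 = -6, A[1][1] + B[1][0] = -5 + 6 = 1) = -6 (attained at k = 0)
  C[1][1] = min over k of (A[1][0] + B[0][1] = -1 + 5 = 4, A[1][1] + B[1][1] = -5 + 3 = -2) = -2 (attained at k = 1)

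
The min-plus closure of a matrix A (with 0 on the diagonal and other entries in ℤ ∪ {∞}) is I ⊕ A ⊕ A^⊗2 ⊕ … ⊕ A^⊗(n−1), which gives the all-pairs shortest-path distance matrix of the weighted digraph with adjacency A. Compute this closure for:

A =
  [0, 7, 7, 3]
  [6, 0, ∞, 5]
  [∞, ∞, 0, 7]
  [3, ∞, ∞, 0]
Closure =
  [0, 7, 7, 3]
  [6, 0, 13, 5]
  [10, 17, 0, 7]
  [3, 10, 10, 0]

This is the Floyd-Warshall all-pairs shortest-path computation. For each intermediate vertex k = 0, 1, …, 3, update dist[i][j] ← min(dist[i][j], dist[i][k] + dist[k][j]). The final matrix gives, for each (i, j), the minimum total weight of any directed path from i to j (possibly empty when i = j).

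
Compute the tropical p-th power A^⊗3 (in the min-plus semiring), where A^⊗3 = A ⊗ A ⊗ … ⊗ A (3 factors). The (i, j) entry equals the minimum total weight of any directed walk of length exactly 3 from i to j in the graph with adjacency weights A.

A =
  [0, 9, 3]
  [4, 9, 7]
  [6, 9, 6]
A^⊗3 =
  [0, 9, 3]
  [4, 13, 7]
  [6, 15, 9]

Each entry (A^⊗3)_ij equals the minimum over all length-3 walks i = v_0 → v_1 → … → v_3 = j of Σ_t A[v_t][v_{t+1}]. For example, for (i, j) = (0, 2) we minimise over 9 possible intermediate vertex sequences; the minimum is 3, attained along the walk 0 → 0 → 0 → 2.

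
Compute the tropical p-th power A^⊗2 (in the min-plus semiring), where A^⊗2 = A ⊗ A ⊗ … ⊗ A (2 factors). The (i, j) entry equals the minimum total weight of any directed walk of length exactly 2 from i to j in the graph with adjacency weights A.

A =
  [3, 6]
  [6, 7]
A^⊗2 =
  [6, 9]
  [9, 12]

Each entry (A^⊗2)_ij equals the minimum over all length-2 walks i = v_0 → v_1 → … → v_2 = j of Σ_t A[v_t][v_{t+1}]. For example, for (i, j) = (0, 1) we minimise over 2 possible intermediate vertex sequences; the minimum is 9, attained along the walk 0 → 0 → 1.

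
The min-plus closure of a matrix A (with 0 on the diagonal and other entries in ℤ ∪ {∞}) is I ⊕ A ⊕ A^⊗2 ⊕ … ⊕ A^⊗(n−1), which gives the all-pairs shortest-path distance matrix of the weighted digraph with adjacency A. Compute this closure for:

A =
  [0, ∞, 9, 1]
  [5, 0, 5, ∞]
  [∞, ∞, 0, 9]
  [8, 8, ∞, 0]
Closure =
  [0, 9, 9, 1]
  [5, 0, 5, 6]
  [17, 17, 0, 9]
  [8, 8, 13, 0]

This is the Floyd-Warshall all-pairs shortest-path computation. For each intermediate vertex k = 0, 1, …, 3, update dist[i][j] ← min(dist[i][j], dist[i][k] + dist[k][j]). The final matrix gives, for each (i, j), the minimum total weight of any directed path from i to j (possibly empty when i = j).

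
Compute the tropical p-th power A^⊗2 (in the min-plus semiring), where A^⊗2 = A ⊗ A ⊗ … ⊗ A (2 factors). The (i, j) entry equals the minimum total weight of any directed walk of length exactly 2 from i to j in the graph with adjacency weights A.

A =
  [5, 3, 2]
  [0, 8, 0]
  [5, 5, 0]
A^⊗2 =
  [3, 7, 2]
  [5, 3, 0]
  [5, 5, 0]

Each entry (A^⊗2)_ij equals the minimum over all length-2 walks i = v_0 → v_1 → … → v_2 = j of Σ_t A[v_t][v_{t+1}]. For example, for (i, j) = (0, 2) we minimise over 3 possible intermediate vertex sequences; the minimum is 2, attained along the walk 0 → 2 → 2.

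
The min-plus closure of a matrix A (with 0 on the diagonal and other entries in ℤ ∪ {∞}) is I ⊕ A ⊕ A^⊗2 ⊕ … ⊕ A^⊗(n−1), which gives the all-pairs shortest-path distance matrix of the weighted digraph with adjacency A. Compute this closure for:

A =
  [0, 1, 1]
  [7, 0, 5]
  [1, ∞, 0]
Closure =
  [0, 1, 1]
  [6, 0, 5]
  [1, 2, 0]

This is the Floyd-Warshall all-pairs shortest-path computation. For each intermediate vertex k = 0, 1, …, 2, update dist[i][j] ← min(dist[i][j], dist[i][k] + dist[k][j]). The final matrix gives, for each (i, j), the minimum total weight of any directed path from i to j (possibly empty when i = j).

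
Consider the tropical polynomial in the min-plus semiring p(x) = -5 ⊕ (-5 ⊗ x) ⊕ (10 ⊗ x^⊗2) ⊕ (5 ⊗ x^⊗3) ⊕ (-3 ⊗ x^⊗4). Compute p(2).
p(2) = -5

A tropical monomial a ⊗ x^⊗i evaluates to a + i · x. Evaluating each term at x = 2:
  Term 0 contributes -5 + 0 · 2 = -5
  Term 1 contributes -5 + 1 · 2 = -3
  Term 2 contributes 10 + 2 · 2 = 14
  Term 3 contributes 5 + 3 · 2 = 11
  Term 4 contributes -3 + 4 · 2 = 5
p(2) = ⊕ of these = min[-5, -3, 14, 11, 5] = -5.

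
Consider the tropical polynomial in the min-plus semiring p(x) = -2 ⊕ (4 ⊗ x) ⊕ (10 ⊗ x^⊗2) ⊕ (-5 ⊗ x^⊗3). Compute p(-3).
p(-3) = -14

A tropical monomial a ⊗ x^⊗i evaluates to a + i · x. Evaluating each term at x = -3:
  Term 0 contributes -2 + 0 · -3 = -2
  Term 1 contributes 4 + 1 · -3 = 1
  Term 2 contributes 10 + 2 · -3 = 4
  Term 3 contributes -5 + 3 · -3 = -14
p(-3) = ⊕ of these = min[-2, 1, 4, -14] = -14.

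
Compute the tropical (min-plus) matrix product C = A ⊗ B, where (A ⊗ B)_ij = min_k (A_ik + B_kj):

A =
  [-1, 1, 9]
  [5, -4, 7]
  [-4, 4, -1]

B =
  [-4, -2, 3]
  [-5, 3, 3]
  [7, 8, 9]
A ⊗ B =
  [-5, -3, 2]
  [-9, -1, -1]
  [-8, -6, -1]

Apply the min-plus product entry-by-entry:
  C[0][0] = min over k of (A[0][0] + B[0][0] = -1 + -4 = -5, A[0][1] + B[1][0] = 1 + -5 = -4, A[0][2] + B[2][0] = 9 + 7 = 16) = -5 (attained at k = 0)
  C[0][1] = min over k of (A[0][0] + B[0][1] = -1 + -2 = -3, A[0][1] + B[1][1] = 1 + 3 = 4, A[0][2] + B[2][1] = 9 + 8 = 17) = -3 (attained at k = 0)
  C[0][2] = min over k of (A[0][0] + B[0][2] = -1 + 3 = 2, A[0][1] + B[1][2] = 1 + 3 = 4, A[0][2] + B[2][2] = 9 + 9 = 18) = 2 (attained at k = 0)
  C[1][0] = min over k of (A[1][0] + B[0][0] = 5 + -4 = 1, A[1][1] + B[1][0] = -4 + -5 = -9, A[1][2] + B[2][0] = 7 + 7 = 14) = -9 (attained at k = 1)
  C[1][1] = min over k of (A[1][0] + B[0][1] = 5 + -2 = 3, A[1][1] + B[1][1] = -4 + 3 = -1, A[1][2] + B[2][1] = 7 + 8 = 15) = -1 (attained at k = 1)
  C[1][2] = min over k of (A[1][0] + B[0][2] = 5 + 3 = 8, A[1][1] + B[1][2] = -4 + 3 = -1, A[1][2] + B[2][2] = 7 + 9 = 16) = -1 (attained at k = 1)
  C[2][0] = min over k of (A[2][0] + B[0][0] = -4 + -4 = -8, A[2][1] + B[1][0] = 4 + -5 = -1, A[2][2] + B[2][0] = -1 + 7 = 6) = -8 (attained at k = 0)
  C[2][1] = min over k of (A[2][0] + B[0][1] = -4 + -2 = -6, A[2][1] + B[1][1] = 4 + 3 = 7, A[2][2] + B[2][1] = -1 + 8 = 7) = -6 (attained at k = 0)
  C[2][2] = min over k of (A[2][0] + B[0][2] = -4 + 3 = -1, A[2][1] + B[1][2] = 4 + 3 = 7, A[2][2] + B[2][2] = -1 + 9 = 8) = -1 (attained at k = 0)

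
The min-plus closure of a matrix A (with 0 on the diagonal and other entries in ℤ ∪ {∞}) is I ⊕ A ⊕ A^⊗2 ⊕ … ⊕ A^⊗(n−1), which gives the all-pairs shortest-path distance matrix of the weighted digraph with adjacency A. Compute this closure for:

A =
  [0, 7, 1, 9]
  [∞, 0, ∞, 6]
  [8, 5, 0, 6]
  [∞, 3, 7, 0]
Closure =
  [0, 6, 1, 7]
  [21, 0, 13, 6]
  [8, 5, 0, 6]
  [15, 3, 7, 0]

This is the Floyd-Warshall all-pairs shortest-path computation. For each intermediate vertex k = 0, 1, …, 3, update dist[i][j] ← min(dist[i][j], dist[i][k] + dist[k][j]). The final matrix gives, for each (i, j), the minimum total weight of any directed path from i to j (possibly empty when i = j).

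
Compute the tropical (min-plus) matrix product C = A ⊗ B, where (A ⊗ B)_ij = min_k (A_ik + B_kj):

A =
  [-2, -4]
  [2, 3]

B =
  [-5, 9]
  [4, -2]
A ⊗ B =
  [-7, -6]
  [-3, 1]

Apply the min-plus product entry-by-entry:
  C[0][0] = min over k of (A[0][0] + B[0][0] = -2 + -5 = -7, A[0][1] + B[1][0] = -4 + 4 = 0) = -7 (attained at k = 0)
  C[0][1] = min over k of (A[0][0] + B[0][1] = -2 + 9 = 7, A[0][1] + B[1][1] = -4 + -2 = -6) = -6 (attained at k = 1)
  C[1][0] = min over k of (A[1][0] + B[0][0] = 2 + -5 = -3, A[1][1] + B[1][0] = 3 + 4 = 7) = -3 (attained at k = 0)
  C[1][1] = min over k of (A[1][0] + B[0][1] = 2 + 9 = 11, A[1][1] + B[1][1] = 3 + -2 = 1) = 1 (attained at k = 1)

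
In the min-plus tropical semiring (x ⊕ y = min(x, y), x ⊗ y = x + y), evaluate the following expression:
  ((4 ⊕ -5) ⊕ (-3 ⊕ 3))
((4 ⊕ -5) ⊕ (-3 ⊕ 3)) = -5

Expand innermost to outermost. Recall ⊕ takes the minimum of its arguments and ⊗ takes their sum. Working out the expression ((4 ⊕ -5) ⊕ (-3 ⊕ 3)) gives -5.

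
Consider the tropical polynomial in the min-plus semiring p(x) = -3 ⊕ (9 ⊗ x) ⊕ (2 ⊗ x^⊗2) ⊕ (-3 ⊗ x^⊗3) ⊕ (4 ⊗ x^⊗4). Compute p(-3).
p(-3) = -12

A tropical monomial a ⊗ x^⊗i evaluates to a + i · x. Evaluating each term at x = -3:
  Term 0 contributes -3 + 0 · -3 = -3
  Term 1 contributes 9 + 1 · -3 = 6
  Term 2 contributes 2 + 2 · -3 = -4
  Term 3 contributes -3 + 3 · -3 = -12
  Term 4 contributes 4 + 4 · -3 = -8
p(-3) = ⊕ of these = min[-3, 6, -4, -12, -8] = -12.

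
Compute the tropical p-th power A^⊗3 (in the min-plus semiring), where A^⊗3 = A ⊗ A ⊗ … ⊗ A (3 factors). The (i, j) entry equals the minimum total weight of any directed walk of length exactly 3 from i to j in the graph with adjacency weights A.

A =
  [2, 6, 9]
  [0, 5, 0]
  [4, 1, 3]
A^⊗3 =
  [6, 7, 8]
  [1, 4, 1]
  [3, 2, 4]

Each entry (A^⊗3)_ij equals the minimum over all length-3 walks i = v_0 → v_1 → … → v_3 = j of Σ_t A[v_t][v_{t+1}]. For example, for (i, j) = (0, 2) we minimise over 9 possible intermediate vertex sequences; the minimum is 8, attained along the walk 0 → 0 → 1 → 2.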